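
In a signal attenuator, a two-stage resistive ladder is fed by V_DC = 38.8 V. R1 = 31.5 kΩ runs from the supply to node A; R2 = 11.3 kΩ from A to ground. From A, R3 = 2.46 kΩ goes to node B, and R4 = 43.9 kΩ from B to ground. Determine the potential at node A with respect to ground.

The second stage (R3 + R4 = 46.36 kΩ) loads node A in parallel with R2.
Effective lower resistance at A: R2 ‖ 46.36 = 9.085 kΩ.
V_A = 38.8 × 9.085/(31.5 + 9.085) = 8.686 V.

V_A ≈ 8.69 V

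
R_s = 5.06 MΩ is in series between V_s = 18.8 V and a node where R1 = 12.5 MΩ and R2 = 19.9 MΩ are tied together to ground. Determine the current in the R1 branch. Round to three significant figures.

I ≈ 0.907 µA

Parallel bank: R_p = 1/(1/12.5 + 1/19.9) = 7.677 MΩ.
Node voltage V_A = V_s · R_p/(R_s + R_p) = 18.8 × 0.6027 = 11.33 V.
I(R1) = V_A / R1 = 11.33/12.5 = 0.9065 µA.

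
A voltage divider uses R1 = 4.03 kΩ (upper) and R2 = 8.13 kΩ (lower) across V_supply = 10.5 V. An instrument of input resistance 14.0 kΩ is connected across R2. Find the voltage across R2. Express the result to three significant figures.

The load sits in parallel with R2, giving an effective lower resistance R2' = R2·R_L/(R2+R_L) = 5.143 kΩ.
Now apply the divider: V_out = 10.5 × 0.5607 = 5.887 V.

V_out ≈ 5.89 V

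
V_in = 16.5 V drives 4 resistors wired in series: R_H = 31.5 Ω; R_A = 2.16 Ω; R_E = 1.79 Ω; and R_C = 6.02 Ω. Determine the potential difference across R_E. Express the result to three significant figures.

Total series resistance ΣR = 31.5 + 2.16 + 1.79 + 6.02 = 41.47 Ω.
By the voltage-divider rule, V = 16.5 × 1.790/41.47 = 0.7122 V.

V ≈ 0.712 V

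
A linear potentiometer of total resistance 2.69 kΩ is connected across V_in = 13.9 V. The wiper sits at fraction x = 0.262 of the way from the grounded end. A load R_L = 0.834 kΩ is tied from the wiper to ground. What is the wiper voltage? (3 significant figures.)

Lower segment x·R_p = 0.7048 kΩ; upper segment (1−x)·R_p = 1.985 kΩ.
(x·R_p) ‖ R_L = 0.3820 kΩ.
Then V_out = V_in · 0.3820/(1.985 + 0.3820) = 2.243 V.

V_out ≈ 2.24 V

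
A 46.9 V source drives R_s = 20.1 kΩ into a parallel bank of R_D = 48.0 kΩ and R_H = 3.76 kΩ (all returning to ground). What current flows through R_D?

I ≈ 0.144 mA

Equivalent of the parallel group: R_p = 3.487 kΩ.
V_A = 46.9 × 3.487/23.59 = 6.933 V.
I(R_D) = V_A / R_D = 6.933/48.0 = 0.1444 mA.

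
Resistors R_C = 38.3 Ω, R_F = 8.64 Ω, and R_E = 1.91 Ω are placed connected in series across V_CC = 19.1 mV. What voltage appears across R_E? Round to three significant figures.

Series total: ΣR = 38.3 + 8.64 + 1.91 = 48.85 Ω.
Voltage divider: V = V_CC · (1.910 / 48.85) = 19.1 × 0.03910 = 0.7468 mV.

V ≈ 0.747 mV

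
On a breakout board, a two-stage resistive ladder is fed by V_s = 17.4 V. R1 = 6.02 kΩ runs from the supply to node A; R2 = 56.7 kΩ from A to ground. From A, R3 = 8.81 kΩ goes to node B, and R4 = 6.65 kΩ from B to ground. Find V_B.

V_B ≈ 5.00 V

The second stage (R3 + R4 = 15.46 kΩ) loads node A in parallel with R2.
R2 ‖ (R3+R4) = 12.15 kΩ.
First divider: V_A = V_s · 12.15/(6.02 + 12.15) = 11.63 V.
Stage 2 is unloaded, so V_B = V_A · R4/(R3+R4) = 11.63 × 6.65/15.46 = 5.004 V.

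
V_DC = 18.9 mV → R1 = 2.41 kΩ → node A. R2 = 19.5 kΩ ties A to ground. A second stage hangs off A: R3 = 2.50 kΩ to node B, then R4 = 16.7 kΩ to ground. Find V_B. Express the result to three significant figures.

V_B ≈ 13.2 mV

Looking into the second stage from A: R3 + R4 = 19.20 kΩ appears in parallel with R2.
R2 ‖ (R3+R4) = 9.674 kΩ.
V_A = 18.9 × 9.674/(2.41 + 9.674) = 15.13 mV.
Stage 2 is unloaded, so V_B = V_A · R4/(R3+R4) = 15.13 × 16.7/19.20 = 13.16 mV.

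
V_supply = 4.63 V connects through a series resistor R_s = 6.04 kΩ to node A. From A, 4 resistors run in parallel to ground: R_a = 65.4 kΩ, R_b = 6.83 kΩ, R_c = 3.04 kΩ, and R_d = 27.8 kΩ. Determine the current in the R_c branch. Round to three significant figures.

I ≈ 0.364 mA

Parallel bank: R_p = 1/(1/65.4 + 1/6.83 + 1/3.04 + 1/27.8) = 1.899 kΩ.
V_A = 4.63 × 1.899/7.939 = 1.107 V.
Branch current I = V_A/R_c = 1.107/3.04 = 0.3643 mA.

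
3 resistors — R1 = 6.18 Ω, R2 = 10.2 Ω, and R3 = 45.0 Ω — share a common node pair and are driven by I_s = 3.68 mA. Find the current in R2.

ΣG = 1/6.18 + 1/10.2 + 1/45.0 = 0.2821.
By the current-divider rule, I = I_s · G_k/ΣG = 3.68 × 0.3476 = 1.279 mA.

I ≈ 1.28 mA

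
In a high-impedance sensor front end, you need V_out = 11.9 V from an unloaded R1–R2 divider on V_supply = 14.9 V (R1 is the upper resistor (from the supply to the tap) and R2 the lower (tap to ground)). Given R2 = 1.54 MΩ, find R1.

R1 ≈ 0.388 MΩ

The divider ratio is R2/(R1+R2) = 11.9/14.9 = 0.7987.
So R1 = R2 · (V_supply/V_out − 1) = 1.54 × (14.9/11.9 − 1) = 1.54 × 0.2521 = 0.3882 MΩ.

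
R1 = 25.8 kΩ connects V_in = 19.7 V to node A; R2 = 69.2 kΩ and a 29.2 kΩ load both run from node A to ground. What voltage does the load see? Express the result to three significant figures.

The load sits in parallel with R2, giving an effective lower resistance R2' = R2·R_L/(R2+R_L) = 20.53 kΩ.
Voltage divider with the loaded lower leg: V_out = 19.7 × 20.53/(25.8 + 20.53) = 19.7 × 0.4432 = 8.731 V.

V_out ≈ 8.73 V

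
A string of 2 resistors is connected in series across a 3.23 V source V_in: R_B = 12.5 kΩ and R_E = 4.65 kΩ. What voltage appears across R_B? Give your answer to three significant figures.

ΣR = 12.5 + 4.65 = 17.15 kΩ.
By the voltage-divider rule, V = 3.23 × 12.50/17.15 = 2.354 V.

V ≈ 2.35 V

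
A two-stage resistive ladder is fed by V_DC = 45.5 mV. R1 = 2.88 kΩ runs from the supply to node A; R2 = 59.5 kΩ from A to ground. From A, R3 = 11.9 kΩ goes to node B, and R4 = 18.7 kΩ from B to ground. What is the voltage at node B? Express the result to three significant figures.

Node A sees R2 in parallel with the series input of stage 2, R3 + R4 = 30.60 kΩ.
Effective lower resistance at A: R2 ‖ 30.60 = 20.21 kΩ.
So V_A = 45.5 × 0.8753 = 39.82 mV.
Then the unloaded second divider: V_B = V_A × R4/(R3+R4) = 39.82 × 0.6111 = 24.34 mV.

V_B ≈ 24.3 mV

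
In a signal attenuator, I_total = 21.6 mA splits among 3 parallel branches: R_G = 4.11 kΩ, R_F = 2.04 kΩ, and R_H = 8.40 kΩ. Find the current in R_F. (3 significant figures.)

I ≈ 12.4 mA

Total conductance ΣG = 1/4.11 + 1/2.04 + 1/8.40 = 0.8526 (units of 1/kΩ).
R_F takes the fraction G_k/ΣG = 0.4902/0.8526 = 0.5750, so I = 21.6 × 0.5750 = 12.42 mA.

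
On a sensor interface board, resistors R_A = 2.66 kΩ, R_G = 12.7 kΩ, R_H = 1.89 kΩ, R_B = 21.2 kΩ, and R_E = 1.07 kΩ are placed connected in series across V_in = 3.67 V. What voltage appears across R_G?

V ≈ 1.18 V

Series total: ΣR = 2.66 + 12.7 + 1.89 + 21.2 + 1.07 = 39.52 kΩ.
V = V_in · R/ΣR = 3.67 × 0.3214 = 1.179 V.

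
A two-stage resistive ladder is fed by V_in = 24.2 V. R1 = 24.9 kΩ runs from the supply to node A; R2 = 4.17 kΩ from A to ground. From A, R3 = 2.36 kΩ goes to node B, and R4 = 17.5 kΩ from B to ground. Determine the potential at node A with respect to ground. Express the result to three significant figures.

Looking into the second stage from A: R3 + R4 = 19.86 kΩ appears in parallel with R2.
R2 ‖ (R3+R4) = 3.446 kΩ.
First divider: V_A = V_in · 3.446/(24.9 + 3.446) = 2.942 V.

V_A ≈ 2.94 V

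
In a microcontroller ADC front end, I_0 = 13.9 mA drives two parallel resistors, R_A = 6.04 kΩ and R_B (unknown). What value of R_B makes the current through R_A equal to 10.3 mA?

In a two-way split, I_A/I_0 = R_B/(R_A + R_B).
10.3/13.9 = R_B/(R_A + R_B) → R_B = R_A · (0.7410)/(1 − 0.7410) = 6.04 × 2.861 = 17.28 kΩ.

R_B ≈ 17.3 kΩ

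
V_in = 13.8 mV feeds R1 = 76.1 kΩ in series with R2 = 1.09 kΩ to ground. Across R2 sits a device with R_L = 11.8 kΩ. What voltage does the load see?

V_out ≈ 0.179 mV

First combine the lower leg with the load: R2 ‖ R_L = 0.9978 kΩ.
Then V_out = V_in · R2'/(R1 + R2') = 13.8 × 0.9978/77.10 = 0.1786 mV.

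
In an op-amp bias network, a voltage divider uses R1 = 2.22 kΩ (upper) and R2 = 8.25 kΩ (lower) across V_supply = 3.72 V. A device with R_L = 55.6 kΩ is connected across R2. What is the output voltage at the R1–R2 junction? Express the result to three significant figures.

R2 ‖ R_L = (8.25 × 55.6)/(8.25 + 55.6) = 7.184 kΩ.
Voltage divider with the loaded lower leg: V_out = 3.72 × 7.184/(2.22 + 7.184) = 3.72 × 0.7639 = 2.842 V.

V_out ≈ 2.84 V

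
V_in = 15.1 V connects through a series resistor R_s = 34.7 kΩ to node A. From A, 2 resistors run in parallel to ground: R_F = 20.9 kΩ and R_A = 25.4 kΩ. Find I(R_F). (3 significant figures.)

I ≈ 0.179 mA

Equivalent of the parallel group: R_p = 11.47 kΩ.
V_A by voltage divider: V_A = 15.1 × 11.47/(34.7 + 11.47) = 3.750 V.
I(R_F) = V_A / R_F = 3.750/20.9 = 0.1794 mA.
(Equivalently: I_total = 0.3271 mA, then current-divider fraction G_k/ΣG = 0.5486.)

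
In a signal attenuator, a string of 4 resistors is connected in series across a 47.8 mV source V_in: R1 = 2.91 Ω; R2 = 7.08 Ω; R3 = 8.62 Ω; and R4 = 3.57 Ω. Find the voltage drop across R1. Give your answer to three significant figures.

V ≈ 6.27 mV

Total series resistance ΣR = 2.91 + 7.08 + 8.62 + 3.57 = 22.18 Ω.
Voltage divider: V = V_in · (2.910 / 22.18) = 47.8 × 0.1312 = 6.271 mV.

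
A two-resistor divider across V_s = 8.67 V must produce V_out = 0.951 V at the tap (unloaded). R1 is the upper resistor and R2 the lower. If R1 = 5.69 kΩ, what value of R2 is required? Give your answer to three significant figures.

V_out/V_s = R2/(R1+R2) = 0.1097.
So R2 = R1 · V_out/(V_s − V_out) = 5.69 × 0.951/(8.67 − 0.951) = 5.69 × 0.1232 = 0.7010 kΩ.

R2 ≈ 0.701 kΩ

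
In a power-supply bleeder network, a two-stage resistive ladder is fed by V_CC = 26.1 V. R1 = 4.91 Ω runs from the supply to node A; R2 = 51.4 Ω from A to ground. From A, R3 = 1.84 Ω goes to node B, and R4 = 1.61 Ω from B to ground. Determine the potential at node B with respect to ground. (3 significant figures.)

V_B ≈ 4.84 V

Looking into the second stage from A: R3 + R4 = 3.450 Ω appears in parallel with R2.
Effective lower resistance at A: R2 ‖ 3.450 = 3.233 Ω.
So V_A = 26.1 × 0.3970 = 10.36 V.
Stage 2 is unloaded, so V_B = V_A · R4/(R3+R4) = 10.36 × 1.61/3.450 = 4.836 V.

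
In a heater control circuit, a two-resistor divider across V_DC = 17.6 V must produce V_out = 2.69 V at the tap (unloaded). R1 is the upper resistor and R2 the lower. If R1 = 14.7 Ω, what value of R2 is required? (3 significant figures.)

R2 ≈ 2.65 Ω

Required fraction k = V_out/V_DC = 0.1528.
So R2 = R1 · V_out/(V_DC − V_out) = 14.7 × 2.69/(17.6 − 2.69) = 14.7 × 0.1804 = 2.652 Ω.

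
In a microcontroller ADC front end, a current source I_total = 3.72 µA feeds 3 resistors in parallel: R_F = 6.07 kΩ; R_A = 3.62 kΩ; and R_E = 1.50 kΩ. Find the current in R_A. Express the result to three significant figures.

ΣG = 1/6.07 + 1/3.62 + 1/1.50 = 1.108.
Current divider: I(R_A) = I_total · G_k/ΣG = 3.72 × (0.2762/1.108) = 3.72 × 0.2494 = 0.9277 µA.

I ≈ 0.928 µA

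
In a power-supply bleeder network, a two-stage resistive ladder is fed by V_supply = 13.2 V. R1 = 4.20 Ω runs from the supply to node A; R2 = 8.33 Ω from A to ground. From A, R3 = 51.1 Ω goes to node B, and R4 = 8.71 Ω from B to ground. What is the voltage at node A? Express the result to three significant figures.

Looking into the second stage from A: R3 + R4 = 59.81 Ω appears in parallel with R2.
Effective lower resistance at A: R2 ‖ 59.81 = 7.312 Ω.
First divider: V_A = V_supply · 7.312/(4.20 + 7.312) = 8.384 V.

V_A ≈ 8.38 V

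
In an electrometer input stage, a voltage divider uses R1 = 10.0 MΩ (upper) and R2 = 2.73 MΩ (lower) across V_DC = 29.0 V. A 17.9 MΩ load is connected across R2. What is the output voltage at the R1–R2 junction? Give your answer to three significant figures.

R2 ‖ R_L = (2.73 × 17.9)/(2.73 + 17.9) = 2.369 MΩ.
Then V_out = V_DC · R2'/(R1 + R2') = 29.0 × 2.369/12.37 = 5.554 V.

V_out ≈ 5.55 V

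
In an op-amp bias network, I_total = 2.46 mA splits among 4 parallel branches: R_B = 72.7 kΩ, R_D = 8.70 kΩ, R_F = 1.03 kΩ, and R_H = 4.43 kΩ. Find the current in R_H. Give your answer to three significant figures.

I ≈ 0.419 mA

Conductances: ΣG = 1/72.7 + 1/8.70 + 1/1.03 + 1/4.43 = 1.325 (1/kΩ).
Current divider: I(R_H) = I_total · G_k/ΣG = 2.46 × (0.2257/1.325) = 2.46 × 0.1703 = 0.4190 mA.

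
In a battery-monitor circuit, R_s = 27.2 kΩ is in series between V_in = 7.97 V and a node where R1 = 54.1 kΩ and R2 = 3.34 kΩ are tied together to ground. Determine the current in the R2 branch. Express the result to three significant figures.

I ≈ 0.247 mA

Equivalent of the parallel group: R_p = 3.146 kΩ.
V_A by voltage divider: V_A = 7.97 × 3.146/(27.2 + 3.146) = 0.8262 V.
I(R2) = V_A / R2 = 0.8262/3.34 = 0.2474 mA.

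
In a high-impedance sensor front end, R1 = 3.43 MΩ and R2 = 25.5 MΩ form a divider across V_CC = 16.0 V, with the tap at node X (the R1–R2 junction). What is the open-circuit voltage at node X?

V_th ≈ 14.1 V

Open-circuit (no load on X): V_th = V_CC · R2/(R1 + R2) = 16.0 × 25.5/(3.430 + 25.5) = 14.10 V.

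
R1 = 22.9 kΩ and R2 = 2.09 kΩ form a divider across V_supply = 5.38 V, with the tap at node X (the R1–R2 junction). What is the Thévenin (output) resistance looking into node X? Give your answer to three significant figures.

Zeroing V_supply shorts the top of R1 to ground, so R_th = R1 ‖ R2 = 1.915 kΩ.

R_th ≈ 1.92 kΩ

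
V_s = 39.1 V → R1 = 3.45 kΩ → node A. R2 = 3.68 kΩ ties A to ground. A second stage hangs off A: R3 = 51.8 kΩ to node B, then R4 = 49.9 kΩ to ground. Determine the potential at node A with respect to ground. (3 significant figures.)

V_A ≈ 19.8 V

Looking into the second stage from A: R3 + R4 = 101.7 kΩ appears in parallel with R2.
R2 ‖ (R3+R4) = 3.551 kΩ.
V_A = 39.1 × 3.551/(3.45 + 3.551) = 19.83 V.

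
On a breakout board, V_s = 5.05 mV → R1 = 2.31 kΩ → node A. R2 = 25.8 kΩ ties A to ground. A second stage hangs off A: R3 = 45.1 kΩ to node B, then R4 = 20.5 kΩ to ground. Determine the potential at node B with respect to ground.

Looking into the second stage from A: R3 + R4 = 65.60 kΩ appears in parallel with R2.
Effective lower resistance at A: R2 ‖ 65.60 = 18.52 kΩ.
V_A = 5.05 × 18.52/(2.31 + 18.52) = 4.490 mV.
Stage 2 is unloaded, so V_B = V_A · R4/(R3+R4) = 4.490 × 20.5/65.60 = 1.403 mV.

V_B ≈ 1.40 mV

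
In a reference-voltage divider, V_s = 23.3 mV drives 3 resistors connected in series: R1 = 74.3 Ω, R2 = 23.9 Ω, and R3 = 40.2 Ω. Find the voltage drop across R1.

V ≈ 12.5 mV

ΣR = 74.3 + 23.9 + 40.2 = 138.4 Ω.
V = V_s · R/ΣR = 23.3 × 0.5368 = 12.51 mV.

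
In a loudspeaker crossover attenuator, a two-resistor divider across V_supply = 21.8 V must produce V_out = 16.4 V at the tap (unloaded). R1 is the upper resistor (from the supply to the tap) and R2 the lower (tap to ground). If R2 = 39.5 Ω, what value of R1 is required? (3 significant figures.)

R1 ≈ 13.0 Ω

Required fraction k = V_out/V_supply = 0.7523.
R1 = R2·(1/k − 1) = 39.5 × 0.3293 = 13.01 Ω.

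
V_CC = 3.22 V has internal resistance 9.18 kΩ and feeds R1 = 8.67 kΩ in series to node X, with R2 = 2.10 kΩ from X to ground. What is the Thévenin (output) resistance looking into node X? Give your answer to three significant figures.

R_th ≈ 1.88 kΩ

R1' = 9.18 + 8.67 = 17.85 kΩ (source resistance + R1).
Looking into X with the source shorted: R_th = R1'·R2/(R1'+R2) = 17.85 × 2.10/19.95 = 1.879 kΩ.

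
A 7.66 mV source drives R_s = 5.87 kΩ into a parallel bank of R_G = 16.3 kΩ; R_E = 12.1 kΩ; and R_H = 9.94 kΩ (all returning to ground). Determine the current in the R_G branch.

Parallel bank: R_p = 1/(1/16.3 + 1/12.1 + 1/9.94) = 4.088 kΩ.
V_A = 7.66 × 4.088/9.958 = 3.145 mV.
I(R_G) = V_A / R_G = 3.145/16.3 = 0.1929 µA.
(Equivalently: I_total = 0.7692 µA, then current-divider fraction G_k/ΣG = 0.2508.)

I ≈ 0.193 µA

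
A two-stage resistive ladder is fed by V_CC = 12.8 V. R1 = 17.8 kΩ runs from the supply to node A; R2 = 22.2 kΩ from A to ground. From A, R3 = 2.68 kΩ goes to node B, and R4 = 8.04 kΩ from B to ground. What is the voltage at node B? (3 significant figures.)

V_B ≈ 2.77 V

Looking into the second stage from A: R3 + R4 = 10.72 kΩ appears in parallel with R2.
R2 ‖ (R3+R4) = 7.229 kΩ.
So V_A = 12.8 × 0.2888 = 3.697 V.
Stage 2 is unloaded, so V_B = V_A · R4/(R3+R4) = 3.697 × 8.04/10.72 = 2.773 V.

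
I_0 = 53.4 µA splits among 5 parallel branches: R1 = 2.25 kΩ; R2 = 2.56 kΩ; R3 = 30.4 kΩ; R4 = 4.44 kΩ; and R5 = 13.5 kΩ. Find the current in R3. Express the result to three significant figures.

I ≈ 1.50 µA

Conductances: ΣG = 1/2.25 + 1/2.56 + 1/30.4 + 1/4.44 + 1/13.5 = 1.167 (1/kΩ).
Current divider: I(R3) = I_0 · G_k/ΣG = 53.4 × (0.03289/1.167) = 53.4 × 0.02818 = 1.505 µA.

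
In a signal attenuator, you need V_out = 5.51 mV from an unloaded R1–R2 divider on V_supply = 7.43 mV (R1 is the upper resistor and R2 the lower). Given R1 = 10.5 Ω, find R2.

Required fraction k = V_out/V_supply = 0.7416.
Rearranging, R2 = R1·k/(1−k) = 10.5 × 2.870 = 30.13 Ω.

R2 ≈ 30.1 Ω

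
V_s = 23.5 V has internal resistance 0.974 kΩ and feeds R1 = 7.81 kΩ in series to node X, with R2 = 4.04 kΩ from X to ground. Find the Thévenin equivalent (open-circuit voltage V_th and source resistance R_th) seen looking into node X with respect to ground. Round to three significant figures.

R1' = 0.974 + 7.81 = 8.784 kΩ (source resistance + R1).
Open-circuit (no load on X): V_th = V_s · R2/(R1' + R2) = 23.5 × 4.04/(8.784 + 4.04) = 7.403 V.
Zeroing V_s shorts the top of R1' to ground, so R_th = R1' ‖ R2 = 2.767 kΩ.

V_th ≈ 7.40 V, R_th ≈ 2.77 kΩ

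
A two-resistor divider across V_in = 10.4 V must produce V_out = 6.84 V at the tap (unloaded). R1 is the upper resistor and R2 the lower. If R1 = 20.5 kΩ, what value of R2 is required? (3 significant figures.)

The divider ratio is R2/(R1+R2) = 6.84/10.4 = 0.6577.
Rearranging, R2 = R1·k/(1−k) = 20.5 × 1.921 = 39.39 kΩ.

R2 ≈ 39.4 kΩ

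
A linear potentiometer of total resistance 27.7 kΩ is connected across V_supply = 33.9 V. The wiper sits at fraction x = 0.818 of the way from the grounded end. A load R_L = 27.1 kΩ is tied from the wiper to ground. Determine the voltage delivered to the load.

Lower segment x·R_p = 22.66 kΩ; upper segment (1−x)·R_p = 5.041 kΩ.
(x·R_p) ‖ R_L = 12.34 kΩ.
Loaded-divider output: V_out = 33.9 × 0.7100 = 24.07 V.

V_out ≈ 24.1 V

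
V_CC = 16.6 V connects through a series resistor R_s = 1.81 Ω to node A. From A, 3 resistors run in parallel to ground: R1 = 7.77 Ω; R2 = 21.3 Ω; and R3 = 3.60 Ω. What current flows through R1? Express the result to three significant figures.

Parallel bank: R_p = 1/(1/7.77 + 1/21.3 + 1/3.60) = 2.205 Ω.
V_A by voltage divider: V_A = 16.6 × 2.205/(1.81 + 2.205) = 9.117 V.
I(R1) = V_A / R1 = 9.117/7.77 = 1.173 A.

I ≈ 1.17 A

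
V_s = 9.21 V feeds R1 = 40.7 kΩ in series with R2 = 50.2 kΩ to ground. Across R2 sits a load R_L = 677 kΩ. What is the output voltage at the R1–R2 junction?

R2 ‖ R_L = (50.2 × 677)/(50.2 + 677) = 46.73 kΩ.
Voltage divider with the loaded lower leg: V_out = 9.21 × 46.73/(40.7 + 46.73) = 9.21 × 0.5345 = 4.923 V.

V_out ≈ 4.92 V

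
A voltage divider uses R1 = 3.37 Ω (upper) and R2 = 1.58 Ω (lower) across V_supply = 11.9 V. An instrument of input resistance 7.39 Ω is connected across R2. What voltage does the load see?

R2 ‖ R_L = (1.58 × 7.39)/(1.58 + 7.39) = 1.302 Ω.
Then V_out = V_supply · R2'/(R1 + R2') = 11.9 × 1.302/4.672 = 3.316 V.

V_out ≈ 3.32 V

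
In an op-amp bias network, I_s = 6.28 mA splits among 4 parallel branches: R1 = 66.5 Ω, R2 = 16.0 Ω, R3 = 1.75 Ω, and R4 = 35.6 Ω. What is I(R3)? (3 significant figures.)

I ≈ 5.30 mA

Total conductance ΣG = 1/66.5 + 1/16.0 + 1/1.75 + 1/35.6 = 0.6771 (units of 1/Ω).
Current divider: I(R3) = I_s · G_k/ΣG = 6.28 × (0.5714/0.6771) = 6.28 × 0.8440 = 5.300 mA.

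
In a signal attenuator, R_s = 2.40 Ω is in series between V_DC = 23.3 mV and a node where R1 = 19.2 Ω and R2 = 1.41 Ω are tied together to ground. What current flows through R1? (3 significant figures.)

Combine the parallel branches: R_p = (1/19.2 + 1/1.41)⁻¹ = 1.314 Ω.
V_A by voltage divider: V_A = 23.3 × 1.314/(2.40 + 1.314) = 8.242 mV.
Branch current I = V_A/R1 = 8.242/19.2 = 0.4292 mA.

I ≈ 0.429 mA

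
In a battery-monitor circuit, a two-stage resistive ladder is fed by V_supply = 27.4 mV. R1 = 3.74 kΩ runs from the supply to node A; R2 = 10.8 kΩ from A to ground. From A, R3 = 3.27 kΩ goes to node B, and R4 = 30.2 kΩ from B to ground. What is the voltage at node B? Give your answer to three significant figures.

V_B ≈ 17.0 mV

Node A sees R2 in parallel with the series input of stage 2, R3 + R4 = 33.47 kΩ.
Effective lower resistance at A: R2 ‖ 33.47 = 8.165 kΩ.
V_A = 27.4 × 8.165/(3.74 + 8.165) = 18.79 mV.
V_B = V_A × 0.9023 = 16.96 mV.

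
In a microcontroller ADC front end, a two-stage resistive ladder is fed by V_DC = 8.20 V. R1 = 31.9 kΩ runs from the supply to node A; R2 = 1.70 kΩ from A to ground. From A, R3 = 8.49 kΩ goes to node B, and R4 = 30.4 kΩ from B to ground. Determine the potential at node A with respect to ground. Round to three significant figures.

V_A ≈ 0.398 V

Node A sees R2 in parallel with the series input of stage 2, R3 + R4 = 38.89 kΩ.
R2 ‖ (R3+R4) = 1.629 kΩ.
So V_A = 8.20 × 0.04858 = 0.3983 V.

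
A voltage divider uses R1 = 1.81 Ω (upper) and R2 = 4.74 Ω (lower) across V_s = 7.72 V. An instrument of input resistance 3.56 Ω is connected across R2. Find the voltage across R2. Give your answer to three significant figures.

V_out ≈ 4.08 V

First combine the lower leg with the load: R2 ‖ R_L = 2.033 Ω.
Then V_out = V_s · R2'/(R1 + R2') = 7.72 × 2.033/3.843 = 4.084 V.
(Unloaded it would be 5.59 V; the load pulls it down.)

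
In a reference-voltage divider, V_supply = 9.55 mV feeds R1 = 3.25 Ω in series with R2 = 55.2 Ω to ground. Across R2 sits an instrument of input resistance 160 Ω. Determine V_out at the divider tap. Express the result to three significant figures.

V_out ≈ 8.85 mV

R2 ‖ R_L = (55.2 × 160)/(55.2 + 160) = 41.04 Ω.
Voltage divider with the loaded lower leg: V_out = 9.55 × 41.04/(3.25 + 41.04) = 9.55 × 0.9266 = 8.849 mV.
(Unloaded it would be 9.02 mV; the load pulls it down.)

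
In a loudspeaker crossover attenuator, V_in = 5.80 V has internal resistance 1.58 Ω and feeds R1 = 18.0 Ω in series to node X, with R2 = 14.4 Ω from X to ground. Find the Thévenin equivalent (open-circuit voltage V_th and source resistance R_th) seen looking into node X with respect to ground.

V_th ≈ 2.46 V, R_th ≈ 8.30 Ω

R1' = 1.58 + 18.0 = 19.58 Ω (source resistance + R1).
With X open, the divider is unloaded: V_th = 5.80 × 14.4/33.98 = 2.458 V.
Looking into X with the source shorted: R_th = R1'·R2/(R1'+R2) = 19.58 × 14.4/33.98 = 8.298 Ω.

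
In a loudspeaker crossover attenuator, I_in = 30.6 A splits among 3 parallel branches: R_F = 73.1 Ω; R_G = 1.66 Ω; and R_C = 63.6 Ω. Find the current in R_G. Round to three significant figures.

I ≈ 29.2 A

ΣG = 1/73.1 + 1/1.66 + 1/63.6 = 0.6318.
By the current-divider rule, I = I_in · G_k/ΣG = 30.6 × 0.9535 = 29.18 A.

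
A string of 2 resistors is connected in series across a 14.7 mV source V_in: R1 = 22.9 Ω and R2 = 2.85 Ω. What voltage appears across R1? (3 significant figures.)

Total series resistance ΣR = 22.9 + 2.85 = 25.75 Ω.
Voltage divider: V = V_in · (22.90 / 25.75) = 14.7 × 0.8893 = 13.07 mV.

V ≈ 13.1 mV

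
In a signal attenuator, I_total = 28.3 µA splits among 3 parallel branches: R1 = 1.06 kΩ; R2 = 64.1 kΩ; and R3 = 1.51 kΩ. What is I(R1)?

I ≈ 16.5 µA

Total conductance ΣG = 1/1.06 + 1/64.1 + 1/1.51 = 1.621 (units of 1/kΩ).
Current divider: I(R1) = I_total · G_k/ΣG = 28.3 × (0.9434/1.621) = 28.3 × 0.5819 = 16.47 µA.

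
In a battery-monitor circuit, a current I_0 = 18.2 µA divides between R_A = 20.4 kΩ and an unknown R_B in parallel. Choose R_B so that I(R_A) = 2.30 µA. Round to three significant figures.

Two-branch current divider: I_A = I_0 · R_B/(R_A + R_B).
2.30/18.2 = R_B/(R_A + R_B) → R_B = R_A · (0.1264)/(1 − 0.1264) = 20.4 × 0.1447 = 2.951 kΩ.

R_B ≈ 2.95 kΩ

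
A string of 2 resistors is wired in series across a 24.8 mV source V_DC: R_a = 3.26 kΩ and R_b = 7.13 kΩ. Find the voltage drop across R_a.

Series total: ΣR = 3.26 + 7.13 = 10.39 kΩ.
By the voltage-divider rule, V = 24.8 × 3.260/10.39 = 7.781 mV.

V ≈ 7.78 mV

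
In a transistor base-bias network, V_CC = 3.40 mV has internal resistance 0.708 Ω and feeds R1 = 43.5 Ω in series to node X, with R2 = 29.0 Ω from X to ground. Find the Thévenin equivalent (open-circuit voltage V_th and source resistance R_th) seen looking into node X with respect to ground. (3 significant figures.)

R1' = 0.708 + 43.5 = 44.21 Ω (source resistance + R1).
Open-circuit (no load on X): V_th = V_CC · R2/(R1' + R2) = 3.40 × 29.0/(44.21 + 29.0) = 1.347 mV.
Looking into X with the source shorted: R_th = R1'·R2/(R1'+R2) = 44.21 × 29.0/73.21 = 17.51 Ω.

V_th ≈ 1.35 mV, R_th ≈ 17.5 Ω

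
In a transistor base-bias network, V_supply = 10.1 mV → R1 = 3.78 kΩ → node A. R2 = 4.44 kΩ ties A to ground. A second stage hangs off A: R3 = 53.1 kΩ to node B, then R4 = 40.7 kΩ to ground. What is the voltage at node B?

Node A sees R2 in parallel with the series input of stage 2, R3 + R4 = 93.80 kΩ.
Effective lower resistance at A: R2 ‖ 93.80 = 4.239 kΩ.
V_A = 10.1 × 4.239/(3.78 + 4.239) = 5.339 mV.
V_B = V_A × 0.4339 = 2.317 mV.

V_B ≈ 2.32 mV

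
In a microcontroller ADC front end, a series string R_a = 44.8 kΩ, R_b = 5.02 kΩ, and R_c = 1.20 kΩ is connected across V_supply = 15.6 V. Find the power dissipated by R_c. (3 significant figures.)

P ≈ 0.112 mW

The common current is I = 15.6/51.02 = 0.3058 mA.
P = I²R = 0.09349 × 1.20 = 0.1122 mW.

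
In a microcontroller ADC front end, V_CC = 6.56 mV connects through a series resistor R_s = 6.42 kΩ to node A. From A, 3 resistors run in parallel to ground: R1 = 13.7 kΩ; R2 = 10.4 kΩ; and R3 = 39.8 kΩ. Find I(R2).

I ≈ 0.281 µA

Combine the parallel branches: R_p = (1/13.7 + 1/10.4 + 1/39.8)⁻¹ = 5.147 kΩ.
Node voltage V_A = V_CC · R_p/(R_s + R_p) = 6.56 × 0.4450 = 2.919 mV.
Branch current I = V_A/R2 = 2.919/10.4 = 0.2807 µA.
(Check via current divider: I_total = 0.5671 µA; share G_k/ΣG = 0.4949 → same result.)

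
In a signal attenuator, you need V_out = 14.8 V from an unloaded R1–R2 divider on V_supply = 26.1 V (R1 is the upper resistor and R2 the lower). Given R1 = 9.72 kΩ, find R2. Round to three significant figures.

R2 ≈ 12.7 kΩ

V_out/V_supply = R2/(R1+R2) = 0.5670.
Rearranging, R2 = R1·k/(1−k) = 9.72 × 1.310 = 12.73 kΩ.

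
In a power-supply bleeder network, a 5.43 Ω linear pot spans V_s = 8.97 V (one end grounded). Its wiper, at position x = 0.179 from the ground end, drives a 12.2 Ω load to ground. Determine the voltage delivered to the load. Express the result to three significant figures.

V_out ≈ 1.51 V

Split the track: R_lower = x·R_p = 0.9720 Ω, R_upper = (1−x)·R_p = 4.458 Ω.
(x·R_p) ‖ R_L = 0.9002 Ω.
Loaded-divider output: V_out = 8.97 × 0.1680 = 1.507 V.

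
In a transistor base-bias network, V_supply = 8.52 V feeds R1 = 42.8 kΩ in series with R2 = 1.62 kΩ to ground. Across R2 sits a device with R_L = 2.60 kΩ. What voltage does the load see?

First combine the lower leg with the load: R2 ‖ R_L = 0.9981 kΩ.
Now apply the divider: V_out = 8.52 × 0.02279 = 0.1942 V.

V_out ≈ 0.194 V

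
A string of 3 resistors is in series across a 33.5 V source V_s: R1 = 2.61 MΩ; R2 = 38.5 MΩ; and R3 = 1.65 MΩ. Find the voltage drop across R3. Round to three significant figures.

V ≈ 1.29 V

Total series resistance ΣR = 2.61 + 38.5 + 1.65 = 42.76 MΩ.
Voltage divider: V = V_s · (1.650 / 42.76) = 33.5 × 0.03859 = 1.293 V.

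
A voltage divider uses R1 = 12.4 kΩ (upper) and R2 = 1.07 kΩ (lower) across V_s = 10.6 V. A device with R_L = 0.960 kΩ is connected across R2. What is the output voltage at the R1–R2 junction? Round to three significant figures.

R2 ‖ R_L = (1.07 × 0.960)/(1.07 + 0.960) = 0.5060 kΩ.
Voltage divider with the loaded lower leg: V_out = 10.6 × 0.5060/(12.4 + 0.5060) = 10.6 × 0.03921 = 0.4156 V.
(Unloaded it would be 0.842 V; the load pulls it down.)

V_out ≈ 0.416 V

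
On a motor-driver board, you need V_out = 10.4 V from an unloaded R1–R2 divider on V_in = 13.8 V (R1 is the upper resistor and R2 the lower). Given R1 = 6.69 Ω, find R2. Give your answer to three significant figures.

R2 ≈ 20.5 Ω

Required fraction k = V_out/V_in = 0.7536.
Rearranging, R2 = R1·k/(1−k) = 6.69 × 3.059 = 20.46 Ω.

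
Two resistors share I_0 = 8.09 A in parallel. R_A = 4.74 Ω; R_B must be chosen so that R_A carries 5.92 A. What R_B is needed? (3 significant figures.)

R_B ≈ 12.9 Ω

In a two-way split, I_A/I_0 = R_B/(R_A + R_B).
5.92/8.09 = R_B/(R_A + R_B) → R_B = R_A · (0.7318)/(1 − 0.7318) = 4.74 × 2.728 = 12.93 Ω.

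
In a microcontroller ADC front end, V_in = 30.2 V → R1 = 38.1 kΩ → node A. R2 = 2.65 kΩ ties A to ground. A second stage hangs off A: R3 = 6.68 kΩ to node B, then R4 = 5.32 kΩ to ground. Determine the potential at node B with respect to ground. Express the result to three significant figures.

V_B ≈ 0.722 V

Looking into the second stage from A: R3 + R4 = 12.00 kΩ appears in parallel with R2.
R2 ‖ (R3+R4) = 2.171 kΩ.
So V_A = 30.2 × 0.05390 = 1.628 V.
V_B = V_A × 0.4433 = 0.7217 V.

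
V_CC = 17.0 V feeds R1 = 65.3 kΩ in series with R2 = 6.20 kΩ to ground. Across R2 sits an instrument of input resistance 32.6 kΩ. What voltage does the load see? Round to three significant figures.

The load sits in parallel with R2, giving an effective lower resistance R2' = R2·R_L/(R2+R_L) = 5.209 kΩ.
Then V_out = V_CC · R2'/(R1 + R2') = 17.0 × 5.209/70.51 = 1.256 V.

V_out ≈ 1.26 V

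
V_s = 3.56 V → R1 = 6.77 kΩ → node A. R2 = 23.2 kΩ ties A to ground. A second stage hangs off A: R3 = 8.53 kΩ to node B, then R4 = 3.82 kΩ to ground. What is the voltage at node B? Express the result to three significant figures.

V_B ≈ 0.598 V

The second stage (R3 + R4 = 12.35 kΩ) loads node A in parallel with R2.
Effective lower resistance at A: R2 ‖ 12.35 = 8.060 kΩ.
V_A = 3.56 × 8.060/(6.77 + 8.060) = 1.935 V.
Then the unloaded second divider: V_B = V_A × R4/(R3+R4) = 1.935 × 0.3093 = 0.5985 V.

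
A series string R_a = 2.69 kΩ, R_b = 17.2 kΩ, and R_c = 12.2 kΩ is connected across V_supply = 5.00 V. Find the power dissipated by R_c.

The common current is I = 5.00/32.09 = 0.1558 mA.
P(R_c) = I²·R_c = (0.1558)² × 12.2 = 0.2962 mW.

P ≈ 0.296 mW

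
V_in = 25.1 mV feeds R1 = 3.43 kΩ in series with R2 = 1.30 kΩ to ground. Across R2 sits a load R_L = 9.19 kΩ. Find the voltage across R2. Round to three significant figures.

The load sits in parallel with R2, giving an effective lower resistance R2' = R2·R_L/(R2+R_L) = 1.139 kΩ.
Voltage divider with the loaded lower leg: V_out = 25.1 × 1.139/(3.43 + 1.139) = 25.1 × 0.2493 = 6.257 mV.
(Unloaded it would be 6.90 mV; the load pulls it down.)

V_out ≈ 6.26 mV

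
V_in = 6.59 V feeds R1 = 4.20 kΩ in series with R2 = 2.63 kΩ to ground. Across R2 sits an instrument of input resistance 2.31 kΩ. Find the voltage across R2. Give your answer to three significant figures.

V_out ≈ 1.49 V

The load sits in parallel with R2, giving an effective lower resistance R2' = R2·R_L/(R2+R_L) = 1.230 kΩ.
Now apply the divider: V_out = 6.59 × 0.2265 = 1.493 V.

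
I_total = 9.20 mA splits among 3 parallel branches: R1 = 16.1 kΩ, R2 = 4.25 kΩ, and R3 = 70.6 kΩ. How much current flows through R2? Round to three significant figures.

I ≈ 6.95 mA

Total conductance ΣG = 1/16.1 + 1/4.25 + 1/70.6 = 0.3116 (units of 1/kΩ).
R2 takes the fraction G_k/ΣG = 0.2353/0.3116 = 0.7552, so I = 9.20 × 0.7552 = 6.948 mA.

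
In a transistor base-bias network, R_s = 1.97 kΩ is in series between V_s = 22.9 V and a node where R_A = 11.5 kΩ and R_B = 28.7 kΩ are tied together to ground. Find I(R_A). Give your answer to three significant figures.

I ≈ 1.61 mA

Combine the parallel branches: R_p = (1/11.5 + 1/28.7)⁻¹ = 8.210 kΩ.
V_A by voltage divider: V_A = 22.9 × 8.210/(1.97 + 8.210) = 18.47 V.
I(R_A) = V_A / R_A = 18.47/11.5 = 1.606 mA.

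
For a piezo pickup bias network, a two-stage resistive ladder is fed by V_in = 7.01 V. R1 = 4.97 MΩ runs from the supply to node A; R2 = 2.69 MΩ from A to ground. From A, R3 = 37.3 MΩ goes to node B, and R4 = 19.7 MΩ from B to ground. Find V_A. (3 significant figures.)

Looking into the second stage from A: R3 + R4 = 57.00 MΩ appears in parallel with R2.
R2 ‖ (R3+R4) = 2.569 MΩ.
So V_A = 7.01 × 0.3407 = 2.389 V.

V_A ≈ 2.39 V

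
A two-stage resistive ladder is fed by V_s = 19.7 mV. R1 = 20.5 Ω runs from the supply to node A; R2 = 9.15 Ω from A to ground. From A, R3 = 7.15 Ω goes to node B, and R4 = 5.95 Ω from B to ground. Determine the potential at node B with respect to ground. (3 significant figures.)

V_B ≈ 1.86 mV

Node A sees R2 in parallel with the series input of stage 2, R3 + R4 = 13.10 Ω.
R2 ‖ (R3+R4) = 5.387 Ω.
First divider: V_A = V_s · 5.387/(20.5 + 5.387) = 4.100 mV.
Stage 2 is unloaded, so V_B = V_A · R4/(R3+R4) = 4.100 × 5.95/13.10 = 1.862 mV.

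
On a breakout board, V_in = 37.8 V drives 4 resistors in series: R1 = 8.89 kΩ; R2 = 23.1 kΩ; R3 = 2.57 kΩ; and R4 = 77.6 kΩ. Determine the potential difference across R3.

V ≈ 0.866 V

Series total: ΣR = 8.89 + 23.1 + 2.57 + 77.6 = 112.2 kΩ.
V = V_in · R/ΣR = 37.8 × 0.02291 = 0.8661 V.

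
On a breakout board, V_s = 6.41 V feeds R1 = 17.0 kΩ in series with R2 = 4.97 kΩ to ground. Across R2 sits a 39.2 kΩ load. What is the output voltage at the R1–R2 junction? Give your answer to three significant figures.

V_out ≈ 1.32 V

First combine the lower leg with the load: R2 ‖ R_L = 4.411 kΩ.
Voltage divider with the loaded lower leg: V_out = 6.41 × 4.411/(17.0 + 4.411) = 6.41 × 0.2060 = 1.321 V.
(Unloaded it would be 1.45 V; the load pulls it down.)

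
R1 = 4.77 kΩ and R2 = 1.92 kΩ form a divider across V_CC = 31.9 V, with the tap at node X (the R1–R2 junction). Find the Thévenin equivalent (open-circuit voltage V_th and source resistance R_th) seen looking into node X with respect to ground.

V_th is the unloaded tap voltage: V_CC · R2/(R1+R2) = 31.9 × 0.2870 = 9.155 V.
Zeroing V_CC shorts the top of R1 to ground, so R_th = R1 ‖ R2 = 1.369 kΩ.

V_th ≈ 9.16 V, R_th ≈ 1.37 kΩ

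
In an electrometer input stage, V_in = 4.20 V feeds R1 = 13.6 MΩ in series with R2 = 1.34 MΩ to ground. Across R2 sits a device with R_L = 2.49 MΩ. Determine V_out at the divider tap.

V_out ≈ 0.253 V

First combine the lower leg with the load: R2 ‖ R_L = 0.8712 MΩ.
Now apply the divider: V_out = 4.20 × 0.06020 = 0.2528 V.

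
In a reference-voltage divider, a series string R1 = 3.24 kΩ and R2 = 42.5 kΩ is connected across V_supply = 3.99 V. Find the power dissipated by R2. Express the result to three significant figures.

Series current I = V_supply/ΣR = 3.99/45.74 = 0.08723 mA.
P = I²R = 0.007609 × 42.5 = 0.3234 mW.

P ≈ 0.323 mW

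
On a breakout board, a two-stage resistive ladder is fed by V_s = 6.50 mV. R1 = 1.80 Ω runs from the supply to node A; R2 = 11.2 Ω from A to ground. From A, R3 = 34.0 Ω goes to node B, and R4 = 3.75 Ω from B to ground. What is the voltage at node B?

V_B ≈ 0.534 mV

Node A sees R2 in parallel with the series input of stage 2, R3 + R4 = 37.75 Ω.
Effective lower resistance at A: R2 ‖ 37.75 = 8.637 Ω.
So V_A = 6.50 × 0.8275 = 5.379 mV.
Stage 2 is unloaded, so V_B = V_A · R4/(R3+R4) = 5.379 × 3.75/37.75 = 0.5343 mV.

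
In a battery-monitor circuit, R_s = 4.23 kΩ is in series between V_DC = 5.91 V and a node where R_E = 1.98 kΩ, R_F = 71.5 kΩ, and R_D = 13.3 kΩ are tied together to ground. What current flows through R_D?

I ≈ 0.126 mA

Parallel bank: R_p = 1/(1/1.98 + 1/71.5 + 1/13.3) = 1.683 kΩ.
Node voltage V_A = V_DC · R_p/(R_s + R_p) = 5.91 × 0.2846 = 1.682 V.
Branch current I = V_A/R_D = 1.682/13.3 = 0.1265 mA.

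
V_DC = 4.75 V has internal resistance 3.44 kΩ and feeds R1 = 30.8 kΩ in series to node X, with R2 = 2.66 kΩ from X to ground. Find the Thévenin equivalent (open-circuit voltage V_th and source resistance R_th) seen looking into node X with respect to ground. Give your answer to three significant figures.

R1' = 3.44 + 30.8 = 34.24 kΩ (source resistance + R1).
Open-circuit (no load on X): V_th = V_DC · R2/(R1' + R2) = 4.75 × 2.66/(34.24 + 2.66) = 0.3424 V.
Zeroing V_DC shorts the top of R1' to ground, so R_th = R1' ‖ R2 = 2.468 kΩ.

V_th ≈ 0.342 V, R_th ≈ 2.47 kΩ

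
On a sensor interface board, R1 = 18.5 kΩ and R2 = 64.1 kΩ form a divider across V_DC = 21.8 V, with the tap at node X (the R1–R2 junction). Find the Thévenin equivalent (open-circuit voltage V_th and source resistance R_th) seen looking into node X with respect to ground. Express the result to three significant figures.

V_th ≈ 16.9 V, R_th ≈ 14.4 kΩ

Open-circuit (no load on X): V_th = V_DC · R2/(R1 + R2) = 21.8 × 64.1/(18.50 + 64.1) = 16.92 V.
With V_DC suppressed (replaced by a short), R_th = R1 ‖ R2 = (18.50 × 64.1)/(18.50 + 64.1) = 14.36 kΩ.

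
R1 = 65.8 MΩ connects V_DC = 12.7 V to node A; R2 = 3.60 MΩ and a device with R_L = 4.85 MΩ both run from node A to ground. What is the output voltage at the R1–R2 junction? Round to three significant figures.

V_out ≈ 0.387 V

The load sits in parallel with R2, giving an effective lower resistance R2' = R2·R_L/(R2+R_L) = 2.066 MΩ.
Then V_out = V_DC · R2'/(R1 + R2') = 12.7 × 2.066/67.87 = 0.3867 V.
(Unloaded it would be 0.659 V; the load pulls it down.)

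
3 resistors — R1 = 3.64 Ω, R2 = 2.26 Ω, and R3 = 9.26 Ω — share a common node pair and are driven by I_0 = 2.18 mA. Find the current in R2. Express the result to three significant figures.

ΣG = 1/3.64 + 1/2.26 + 1/9.26 = 0.8252.
By the current-divider rule, I = I_0 · G_k/ΣG = 2.18 × 0.5362 = 1.169 mA.

I ≈ 1.17 mA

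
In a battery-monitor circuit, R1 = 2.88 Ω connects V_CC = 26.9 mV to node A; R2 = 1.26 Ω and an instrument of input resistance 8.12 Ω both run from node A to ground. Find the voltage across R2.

V_out ≈ 7.39 mV

R2 ‖ R_L = (1.26 × 8.12)/(1.26 + 8.12) = 1.091 Ω.
Then V_out = V_CC · R2'/(R1 + R2') = 26.9 × 1.091/3.971 = 7.389 mV.
(Unloaded it would be 8.19 mV; the load pulls it down.)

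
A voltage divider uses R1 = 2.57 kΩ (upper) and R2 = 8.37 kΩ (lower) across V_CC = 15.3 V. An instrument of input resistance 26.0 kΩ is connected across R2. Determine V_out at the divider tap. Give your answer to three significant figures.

V_out ≈ 10.9 V

The load sits in parallel with R2, giving an effective lower resistance R2' = R2·R_L/(R2+R_L) = 6.332 kΩ.
Now apply the divider: V_out = 15.3 × 0.7113 = 10.88 V.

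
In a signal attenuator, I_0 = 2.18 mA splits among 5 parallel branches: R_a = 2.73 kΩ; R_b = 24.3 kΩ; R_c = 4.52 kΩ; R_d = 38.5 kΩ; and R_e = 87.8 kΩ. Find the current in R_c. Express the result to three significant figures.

ΣG = 1/2.73 + 1/24.3 + 1/4.52 + 1/38.5 + 1/87.8 = 0.6661.
Current divider: I(R_c) = I_0 · G_k/ΣG = 2.18 × (0.2212/0.6661) = 2.18 × 0.3322 = 0.7241 mA.

I ≈ 0.724 mA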